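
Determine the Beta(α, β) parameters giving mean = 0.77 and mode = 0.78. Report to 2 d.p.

α = 43.12, β = 12.88

With s = α+β: μ = α/s and mode = (α−1)/(s−2). Eliminating α = μs,
μs − 1 = m(s−2) ⇒ s(μ−m) = 1−2m ⇒ s = -0.56/-0.01 = 56.0000.
So α = μs = 43.12, β = (1−μ)s = 12.88.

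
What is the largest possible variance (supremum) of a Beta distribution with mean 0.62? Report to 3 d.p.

Var = μ(1−μ)/(α+β+1), which approaches μ(1−μ) as α+β → 0.
So the supremum is μ(1−μ) = 0.62×0.38 = 0.236.

0.236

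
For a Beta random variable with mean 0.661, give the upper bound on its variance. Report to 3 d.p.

0.224

Var = μ(1−μ)/(α+β+1), which approaches μ(1−μ) as α+β → 0.
So the supremum is μ(1−μ) = 0.661×0.339 = 0.224.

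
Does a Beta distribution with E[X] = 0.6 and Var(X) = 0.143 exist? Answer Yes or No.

The Beta variance bound is σ² < μ(1−μ).
Here μ(1−μ) = 0.6×0.4 = 0.24, and 0.143 < 0.24.

Yes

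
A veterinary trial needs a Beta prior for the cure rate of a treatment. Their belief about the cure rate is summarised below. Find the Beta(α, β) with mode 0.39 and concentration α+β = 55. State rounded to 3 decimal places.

α = 21.670, β = 33.330

Mode = (α−1)/(κ−2) with κ = α+β, so α−1 = 0.39·53 = 20.670.
α = 21.670; β = κ − α = 33.330.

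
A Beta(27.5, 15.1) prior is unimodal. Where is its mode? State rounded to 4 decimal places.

0.6527

With α,β > 1, mode = (α−1)/(α+β−2) = 26.5/40.6 = 0.6527.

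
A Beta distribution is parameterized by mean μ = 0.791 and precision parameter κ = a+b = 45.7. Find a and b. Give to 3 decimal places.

a = μκ = 0.791×45.7 = 36.149 and b = (1−μ)κ = 0.209×45.7 = 9.551.

a = 36.149, b = 9.551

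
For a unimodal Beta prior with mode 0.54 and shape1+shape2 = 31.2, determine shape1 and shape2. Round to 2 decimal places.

Since the density peak of Beta(shape1,shape2) is at (shape1−1)/(shape1+shape2−2),
shape1 = 1 + 0.54(31.2−2) = 16.77 and shape2 = 31.2 − 16.77 = 14.43.

shape1 = 16.77, shape2 = 14.43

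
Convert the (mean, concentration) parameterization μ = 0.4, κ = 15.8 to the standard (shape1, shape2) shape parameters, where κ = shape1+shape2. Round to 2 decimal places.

shape1 = 6.32, shape2 = 9.48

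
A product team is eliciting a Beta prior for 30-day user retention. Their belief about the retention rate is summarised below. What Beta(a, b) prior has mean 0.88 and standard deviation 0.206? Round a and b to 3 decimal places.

a = 1.310, b = 0.179

σ² = 0.206² = 0.042436.
With s = a+b, Var = μ(1−μ)/(s+1), so s+1 = (0.88×0.12)/0.042436 = 2.4885 and s = 1.4885.
a = μs = 1.310, b = (1−μ)s = 0.179.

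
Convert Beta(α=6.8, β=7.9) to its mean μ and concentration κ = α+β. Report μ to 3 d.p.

μ = 0.463, κ = 14.7

κ = α+β = 6.8+7.9 = 14.7; μ = α/κ = 6.8/14.7 = 0.463.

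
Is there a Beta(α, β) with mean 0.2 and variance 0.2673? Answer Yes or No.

The Beta variance bound is σ² < μ(1−μ).
Here μ(1−μ) = 0.2×0.8 = 0.16, and 0.2673 ≥ 0.16.

No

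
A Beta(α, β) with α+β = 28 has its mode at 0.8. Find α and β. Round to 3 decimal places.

Mode = (α−1)/(κ−2) with κ = α+β, so α−1 = 0.8·26 = 20.800.
α = 21.800; β = κ − α = 6.200.

α = 21.800, β = 6.200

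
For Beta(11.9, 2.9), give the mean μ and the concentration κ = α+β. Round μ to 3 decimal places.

μ = 0.804, κ = 14.8

κ = α+β = 11.9+2.9 = 14.8; μ = α/κ = 11.9/14.8 = 0.804.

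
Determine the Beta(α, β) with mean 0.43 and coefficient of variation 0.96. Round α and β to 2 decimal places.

α = 0.19, β = 0.25

σ = CV·μ = 0.96×0.43 = 0.41280, so σ² = 0.170404.
s+1 = μ(1−μ)/σ² = 0.2451/0.170404 = 1.4383, so s = α+β = 0.4383.
α = μs = 0.19, β = (1−μ)s = 0.25.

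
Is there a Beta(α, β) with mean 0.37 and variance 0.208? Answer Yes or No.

Yes

The Beta variance bound is σ² < μ(1−μ).
Here μ(1−μ) = 0.37×0.63 = 0.2331, and 0.208 < 0.2331.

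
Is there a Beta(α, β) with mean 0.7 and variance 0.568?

A Beta with mean μ has variance μ(1−μ)/(α+β+1) < μ(1−μ).
Here μ(1−μ) = 0.7×0.3 = 0.21, and 0.568 ≥ 0.21.

No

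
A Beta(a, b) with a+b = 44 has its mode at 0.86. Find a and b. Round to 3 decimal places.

For a,b>1 the mode is (a−1)/(a+b−2), so a = mode·(κ−2)+1 = 0.86×42+1 = 37.120.
And b = (1−mode)·(κ−2)+1 = 0.14×42+1 = 6.880.

a = 37.120, b = 6.880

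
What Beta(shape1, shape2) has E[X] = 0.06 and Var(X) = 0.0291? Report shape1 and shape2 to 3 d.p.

shape1 = 0.056, shape2 = 0.882

Let s = shape1+shape2. The Beta variance is μ(1−μ)/(s+1).
So s+1 = μ(1−μ)/σ² = (0.06×0.94)/0.0291 = 0.0564/0.0291 = 1.9381, giving s = 0.9381.
Then shape1 = μs = 0.06×0.9381 = 0.056 and shape2 = (1−μ)s = 0.94×0.9381 = 0.882.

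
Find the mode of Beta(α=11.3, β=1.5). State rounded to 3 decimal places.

0.954

With α,β > 1, mode = (α−1)/(α+β−2) = 10.3/10.8 = 0.954.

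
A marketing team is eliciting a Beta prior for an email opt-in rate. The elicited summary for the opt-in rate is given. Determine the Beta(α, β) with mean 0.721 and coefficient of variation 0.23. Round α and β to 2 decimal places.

α = 4.55, β = 1.76

σ = CV·μ = 0.23×0.721 = 0.16583, so σ² = 0.027500.
s+1 = μ(1−μ)/σ² = 0.201159/0.027500 = 7.3150, so s = α+β = 6.3150.
α = μs = 4.55, β = (1−μ)s = 1.76.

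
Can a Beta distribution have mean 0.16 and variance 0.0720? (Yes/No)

Yes

A Beta with mean μ has variance μ(1−μ)/(α+β+1) < μ(1−μ).
Here μ(1−μ) = 0.16×0.84 = 0.1344, and 0.0720 < 0.1344.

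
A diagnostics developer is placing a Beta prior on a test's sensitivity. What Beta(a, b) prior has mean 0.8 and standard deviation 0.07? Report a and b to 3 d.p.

σ² = 0.07² = 0.0049.
With s = a+b, Var = μ(1−μ)/(s+1), so s+1 = (0.8×0.2)/0.0049 = 32.6531 and s = 31.6531.
a = μs = 25.322, b = (1−μ)s = 6.331.

a = 25.322, b = 6.331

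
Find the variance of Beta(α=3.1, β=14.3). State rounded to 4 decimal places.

α+β = 17.4 and αβ = 44.33, so Var = αβ/[(α+β)²(α+β+1)] = 44.33/5570.784 = 0.0080.

0.0080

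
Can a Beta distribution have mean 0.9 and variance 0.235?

A Beta with mean μ has variance μ(1−μ)/(α+β+1) < μ(1−μ).
Here μ(1−μ) = 0.9×0.1 = 0.09, and 0.235 ≥ 0.09.

No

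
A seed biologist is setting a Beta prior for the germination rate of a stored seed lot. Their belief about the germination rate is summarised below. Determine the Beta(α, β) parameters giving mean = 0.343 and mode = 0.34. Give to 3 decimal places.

Let s = α+β. Mean gives α = μs = 0.343s; mode gives (α−1)/(s−2) = 0.34.
Substituting: 0.343s − 1 = 0.34(s−2) = 0.34s − 0.68, so 0.003s = 0.32 and s = 106.6667.
Then α = 0.343×106.6667 = 36.587 and β = s−α = 70.080.

α = 36.587, β = 70.080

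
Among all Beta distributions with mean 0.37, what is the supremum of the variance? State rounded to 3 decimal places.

Var = μ(1−μ)/(α+β+1), which approaches μ(1−μ) as α+β → 0.
So the supremum is μ(1−μ) = 0.37×0.63 = 0.233.

0.233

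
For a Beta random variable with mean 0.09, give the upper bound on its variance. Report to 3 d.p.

0.082

For fixed mean μ the Beta variance is μ(1−μ)/(α+β+1), increasing as α+β decreases.
Its least upper bound (not attained) is μ(1−μ) = 0.09·0.91 = 0.082.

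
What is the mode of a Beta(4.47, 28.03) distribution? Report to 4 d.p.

The density x^(α−1)(1−x)^(β−1) is maximised at (α−1)/(α+β−2) = 3.47/30.50 = 0.1138.

0.1138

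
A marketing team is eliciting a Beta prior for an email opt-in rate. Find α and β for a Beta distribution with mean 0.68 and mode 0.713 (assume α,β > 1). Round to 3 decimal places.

α = 8.778, β = 4.131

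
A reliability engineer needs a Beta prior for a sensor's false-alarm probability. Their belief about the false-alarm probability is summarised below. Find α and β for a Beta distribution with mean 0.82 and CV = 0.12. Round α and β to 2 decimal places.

Var = (CV·μ)² = (0.12×0.82)² = 0.009683.
α+β = μ(1−μ)/Var − 1 = 0.1476/0.009683 − 1 = 14.2439.
Thus α = 0.82·14.2439 = 11.68 and β = 0.18·14.2439 = 2.56.

α = 11.68, β = 2.56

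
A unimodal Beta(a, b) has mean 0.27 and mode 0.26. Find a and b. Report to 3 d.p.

With s = a+b: μ = a/s and mode = (a−1)/(s−2). Eliminating a = μs,
μs − 1 = m(s−2) ⇒ s(μ−m) = 1−2m ⇒ s = 0.48/0.01 = 48.0000.
So a = μs = 12.960, b = (1−μ)s = 35.040.

a = 12.960, b = 35.040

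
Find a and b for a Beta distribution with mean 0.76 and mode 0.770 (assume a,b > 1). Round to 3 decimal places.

a = 41.040, b = 12.960

With s = a+b: μ = a/s and mode = (a−1)/(s−2). Eliminating a = μs,
μs − 1 = m(s−2) ⇒ s(μ−m) = 1−2m ⇒ s = -0.540/-0.010 = 54.0000.
So a = μs = 41.040, b = (1−μ)s = 12.960.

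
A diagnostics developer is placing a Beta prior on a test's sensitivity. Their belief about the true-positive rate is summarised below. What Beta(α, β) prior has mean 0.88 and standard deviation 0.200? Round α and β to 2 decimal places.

α = 1.44, β = 0.20

First σ² = 0.040000. Setting α = μn, β = (1−μ)n with n = α+β,
μ(1−μ)/(n+1) = 0.040000 ⇒ n+1 = 0.1056/0.040000 = 2.6400 ⇒ n = 1.6400.
Hence α = 0.88×1.6400 = 1.44, β = 0.12×1.6400 = 0.20.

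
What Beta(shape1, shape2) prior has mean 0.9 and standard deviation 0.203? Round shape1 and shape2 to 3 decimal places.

shape1 = 1.066, shape2 = 0.118

First σ² = 0.041209. Setting shape1 = μn, shape2 = (1−μ)n with n = shape1+shape2,
μ(1−μ)/(n+1) = 0.041209 ⇒ n+1 = 0.09/0.041209 = 2.1840 ⇒ n = 1.1840.
Hence shape1 = 0.9×1.1840 = 1.066, shape2 = 0.1×1.1840 = 0.118.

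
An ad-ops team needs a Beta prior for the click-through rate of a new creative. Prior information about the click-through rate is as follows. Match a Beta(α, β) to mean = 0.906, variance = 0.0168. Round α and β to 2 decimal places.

α = 3.69, β = 0.38

Write ν = α+β; then α = μν and Var = μ(1−μ)/(ν+1).
ν = μ(1−μ)/Var − 1 = 0.085164/0.0168 − 1 = 4.0693.
α = 0.906·4.0693 = 3.69, β = 0.094·4.0693 = 0.38.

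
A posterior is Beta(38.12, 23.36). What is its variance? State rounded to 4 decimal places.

Var = αβ/[(α+β)²(α+β+1)] = (38.12×23.36)/(61.48²×62.48) = 890.4832/236161.304192 = 0.0038.

0.0038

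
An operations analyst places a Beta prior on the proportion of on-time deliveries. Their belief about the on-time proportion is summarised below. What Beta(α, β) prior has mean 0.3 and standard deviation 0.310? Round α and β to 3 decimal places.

First σ² = 0.096100. Setting α = μn, β = (1−μ)n with n = α+β,
μ(1−μ)/(n+1) = 0.096100 ⇒ n+1 = 0.21/0.096100 = 2.1852 ⇒ n = 1.1852.
Hence α = 0.3×1.1852 = 0.356, β = 0.7×1.1852 = 0.830.

α = 0.356, β = 0.830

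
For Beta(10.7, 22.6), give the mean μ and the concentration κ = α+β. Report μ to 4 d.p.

μ = 0.3213, κ = 33.3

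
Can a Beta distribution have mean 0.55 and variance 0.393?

A Beta with mean μ has variance μ(1−μ)/(α+β+1) < μ(1−μ).
Here μ(1−μ) = 0.55×0.45 = 0.2475, and 0.393 ≥ 0.2475.

No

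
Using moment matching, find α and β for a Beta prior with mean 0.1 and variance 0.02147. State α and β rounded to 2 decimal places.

α = 0.32, β = 2.87

Write ν = α+β; then α = μν and Var = μ(1−μ)/(ν+1).
ν = μ(1−μ)/Var − 1 = 0.09/0.02147 − 1 = 3.1919.
α = 0.1·3.1919 = 0.32, β = 0.9·3.1919 = 2.87.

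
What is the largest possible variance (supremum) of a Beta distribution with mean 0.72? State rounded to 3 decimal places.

Var = μ(1−μ)/(α+β+1), which approaches μ(1−μ) as α+β → 0.
So the supremum is μ(1−μ) = 0.72×0.28 = 0.202.

0.202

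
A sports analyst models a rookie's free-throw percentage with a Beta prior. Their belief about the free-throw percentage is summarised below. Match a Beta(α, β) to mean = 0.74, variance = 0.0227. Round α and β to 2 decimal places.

Let s = α+β. The Beta variance is μ(1−μ)/(s+1).
So s+1 = μ(1−μ)/σ² = (0.74×0.26)/0.0227 = 0.1924/0.0227 = 8.4758, giving s = 7.4758.
Then α = μs = 0.74×7.4758 = 5.53 and β = (1−μ)s = 0.26×7.4758 = 1.94.

α = 5.53, β = 1.94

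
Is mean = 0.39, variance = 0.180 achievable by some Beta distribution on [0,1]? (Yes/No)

Yes

A Beta with mean μ has variance μ(1−μ)/(α+β+1) < μ(1−μ).
Here μ(1−μ) = 0.39×0.61 = 0.2379, and 0.180 < 0.2379.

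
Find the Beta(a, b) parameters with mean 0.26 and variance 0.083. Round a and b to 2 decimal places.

a = 0.34, b = 0.98

Let s = a+b. The Beta variance is μ(1−μ)/(s+1).
So s+1 = μ(1−μ)/σ² = (0.26×0.74)/0.083 = 0.1924/0.083 = 2.3181, giving s = 1.3181.
Then a = μs = 0.26×1.3181 = 0.34 and b = (1−μ)s = 0.74×1.3181 = 0.98.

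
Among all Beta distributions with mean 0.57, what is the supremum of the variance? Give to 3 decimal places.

0.245

For fixed mean μ the Beta variance is μ(1−μ)/(α+β+1), increasing as α+β decreases.
Its least upper bound (not attained) is μ(1−μ) = 0.57·0.43 = 0.245.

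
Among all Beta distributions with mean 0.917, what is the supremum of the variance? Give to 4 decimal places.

For fixed mean μ the Beta variance is μ(1−μ)/(α+β+1), increasing as α+β decreases.
Its least upper bound (not attained) is μ(1−μ) = 0.917·0.083 = 0.0761.

0.0761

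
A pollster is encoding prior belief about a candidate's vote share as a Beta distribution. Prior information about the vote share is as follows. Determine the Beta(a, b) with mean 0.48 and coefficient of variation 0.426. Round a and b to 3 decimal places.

a = 2.385, b = 2.584

σ = CV·μ = 0.426×0.48 = 0.20448, so σ² = 0.041812.
s+1 = μ(1−μ)/σ² = 0.2496/0.041812 = 5.9696, so s = a+b = 4.9696.
a = μs = 2.385, b = (1−μ)s = 2.584.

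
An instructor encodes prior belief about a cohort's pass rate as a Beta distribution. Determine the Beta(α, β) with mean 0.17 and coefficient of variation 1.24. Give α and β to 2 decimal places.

α = 0.37, β = 1.81

σ = CV·μ = 1.24×0.17 = 0.21080, so σ² = 0.044437.
s+1 = μ(1−μ)/σ² = 0.1411/0.044437 = 3.1753, so s = α+β = 2.1753.
α = μs = 0.37, β = (1−μ)s = 1.81.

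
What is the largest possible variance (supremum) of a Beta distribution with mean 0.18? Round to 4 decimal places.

0.1476

Var = μ(1−μ)/(α+β+1), which approaches μ(1−μ) as α+β → 0.
So the supremum is μ(1−μ) = 0.18×0.82 = 0.1476.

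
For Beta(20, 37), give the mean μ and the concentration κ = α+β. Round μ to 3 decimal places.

κ = α+β = 20+37 = 57; μ = α/κ = 20/57 = 0.351.

μ = 0.351, κ = 57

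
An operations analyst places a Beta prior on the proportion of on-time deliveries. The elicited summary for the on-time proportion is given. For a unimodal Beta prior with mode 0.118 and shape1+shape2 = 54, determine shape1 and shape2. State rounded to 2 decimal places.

shape1 = 7.14, shape2 = 46.86

For shape1,shape2>1 the mode is (shape1−1)/(shape1+shape2−2), so shape1 = mode·(κ−2)+1 = 0.118×52+1 = 7.14.
And shape2 = (1−mode)·(κ−2)+1 = 0.882×52+1 = 46.86.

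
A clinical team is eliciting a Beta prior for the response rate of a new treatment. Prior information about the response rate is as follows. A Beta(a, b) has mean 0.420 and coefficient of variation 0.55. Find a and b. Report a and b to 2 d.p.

Var = (CV·μ)² = (0.55×0.420)² = 0.053361.
a+b = μ(1−μ)/Var − 1 = 0.243600/0.053361 − 1 = 3.5651.
Thus a = 0.420·3.5651 = 1.50 and b = 0.580·3.5651 = 2.07.

a = 1.50, b = 2.07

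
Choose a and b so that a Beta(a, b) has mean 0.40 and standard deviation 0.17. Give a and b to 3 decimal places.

First σ² = 0.0289. Setting a = μn, b = (1−μ)n with n = a+b,
μ(1−μ)/(n+1) = 0.0289 ⇒ n+1 = 0.2400/0.0289 = 8.3045 ⇒ n = 7.3045.
Hence a = 0.40×7.3045 = 2.922, b = 0.60×7.3045 = 4.383.

a = 2.922, b = 4.383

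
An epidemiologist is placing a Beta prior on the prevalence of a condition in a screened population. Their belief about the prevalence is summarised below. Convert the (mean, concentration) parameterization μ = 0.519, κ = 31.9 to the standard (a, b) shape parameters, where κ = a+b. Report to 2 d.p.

a = 16.56, b = 15.34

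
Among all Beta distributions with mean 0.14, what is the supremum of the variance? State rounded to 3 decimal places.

Var = μ(1−μ)/(α+β+1), which approaches μ(1−μ) as α+β → 0.
So the supremum is μ(1−μ) = 0.14×0.86 = 0.120.

0.120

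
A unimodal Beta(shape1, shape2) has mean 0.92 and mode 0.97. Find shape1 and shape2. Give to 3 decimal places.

shape1 = 17.296, shape2 = 1.504

Let s = shape1+shape2. Mean gives shape1 = μs = 0.92s; mode gives (shape1−1)/(s−2) = 0.97.
Substituting: 0.92s − 1 = 0.97(s−2) = 0.97s − 1.94, so -0.05s = -0.94 and s = 18.8000.
Then shape1 = 0.92×18.8000 = 17.296 and shape2 = s−shape1 = 1.504.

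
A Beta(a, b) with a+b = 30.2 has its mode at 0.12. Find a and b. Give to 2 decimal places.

Since the density peak of Beta(a,b) is at (a−1)/(a+b−2),
a = 1 + 0.12(30.2−2) = 4.38 and b = 30.2 − 4.38 = 25.82.

a = 4.38, b = 25.82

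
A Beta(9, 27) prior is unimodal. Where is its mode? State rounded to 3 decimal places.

0.235

The density x^(α−1)(1−x)^(β−1) is maximised at (α−1)/(α+β−2) = 8/34 = 0.235.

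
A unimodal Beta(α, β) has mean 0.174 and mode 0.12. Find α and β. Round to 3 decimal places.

α = 2.449, β = 11.625

Let s = α+β. Mean gives α = μs = 0.174s; mode gives (α−1)/(s−2) = 0.12.
Substituting: 0.174s − 1 = 0.12(s−2) = 0.12s − 0.24, so 0.054s = 0.76 and s = 14.0741.
Then α = 0.174×14.0741 = 2.449 and β = s−α = 11.625.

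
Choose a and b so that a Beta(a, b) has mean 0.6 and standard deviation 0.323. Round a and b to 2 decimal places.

a = 0.78, b = 0.52

σ² = 0.323² = 0.104329.
With s = a+b, Var = μ(1−μ)/(s+1), so s+1 = (0.6×0.4)/0.104329 = 2.3004 and s = 1.3004.
a = μs = 0.78, b = (1−μ)s = 0.52.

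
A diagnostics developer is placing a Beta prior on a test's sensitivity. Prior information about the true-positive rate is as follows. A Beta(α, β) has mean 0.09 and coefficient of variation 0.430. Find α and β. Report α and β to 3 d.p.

α = 4.832, β = 48.853

Var = (CV·μ)² = (0.430×0.09)² = 0.001498.
α+β = μ(1−μ)/Var − 1 = 0.0819/0.001498 − 1 = 53.6842.
Thus α = 0.09·53.6842 = 4.832 and β = 0.91·53.6842 = 48.853.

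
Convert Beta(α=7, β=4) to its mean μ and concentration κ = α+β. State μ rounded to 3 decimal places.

κ = α+β = 7+4 = 11; μ = α/κ = 7/11 = 0.636.

μ = 0.636, κ = 11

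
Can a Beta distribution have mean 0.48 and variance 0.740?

No

For any Beta, Var(X) < E[X]·(1−E[X]).
Here μ(1−μ) = 0.48×0.52 = 0.2496, and 0.740 ≥ 0.2496.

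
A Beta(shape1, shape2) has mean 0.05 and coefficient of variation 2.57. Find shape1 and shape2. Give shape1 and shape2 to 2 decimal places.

σ = CV·μ = 2.57×0.05 = 0.12850, so σ² = 0.016512.
s+1 = μ(1−μ)/σ² = 0.0475/0.016512 = 2.8767, so s = shape1+shape2 = 1.8767.
shape1 = μs = 0.09, shape2 = (1−μ)s = 1.78.

shape1 = 0.09, shape2 = 1.78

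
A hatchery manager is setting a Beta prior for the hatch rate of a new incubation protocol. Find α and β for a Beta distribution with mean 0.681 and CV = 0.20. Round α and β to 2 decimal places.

σ = CV·μ = 0.20×0.681 = 0.13620, so σ² = 0.018550.
s+1 = μ(1−μ)/σ² = 0.217239/0.018550 = 11.7107, so s = α+β = 10.7107.
α = μs = 7.29, β = (1−μ)s = 3.42.

α = 7.29, β = 3.42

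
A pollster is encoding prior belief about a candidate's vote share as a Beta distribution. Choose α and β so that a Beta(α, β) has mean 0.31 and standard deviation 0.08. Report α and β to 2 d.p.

α = 10.05, β = 22.37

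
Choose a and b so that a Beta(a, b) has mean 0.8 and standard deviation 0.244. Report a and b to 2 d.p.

First σ² = 0.059536. Setting a = μn, b = (1−μ)n with n = a+b,
μ(1−μ)/(n+1) = 0.059536 ⇒ n+1 = 0.16/0.059536 = 2.6874 ⇒ n = 1.6874.
Hence a = 0.8×1.6874 = 1.35, b = 0.2×1.6874 = 0.34.

a = 1.35, b = 0.34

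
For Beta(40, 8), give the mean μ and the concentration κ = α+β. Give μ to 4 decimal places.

μ = 0.8333, κ = 48

κ = α+β = 40+8 = 48; μ = α/κ = 40/48 = 0.8333.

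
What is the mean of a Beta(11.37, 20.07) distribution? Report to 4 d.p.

0.3616

The Beta mean is α/(α+β) = 11.37/(11.37+20.07) = 0.3616.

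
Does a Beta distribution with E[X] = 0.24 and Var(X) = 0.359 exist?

No

For any Beta, Var(X) < E[X]·(1−E[X]).
Here μ(1−μ) = 0.24×0.76 = 0.1824, and 0.359 ≥ 0.1824.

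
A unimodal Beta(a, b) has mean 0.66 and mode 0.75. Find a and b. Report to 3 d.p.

a = 3.667, b = 1.889

With s = a+b: μ = a/s and mode = (a−1)/(s−2). Eliminating a = μs,
μs − 1 = m(s−2) ⇒ s(μ−m) = 1−2m ⇒ s = -0.50/-0.09 = 5.5556.
So a = μs = 3.667, b = (1−μ)s = 1.889.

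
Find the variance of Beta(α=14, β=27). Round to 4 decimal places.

α+β = 41 and αβ = 378, so Var = αβ/[(α+β)²(α+β+1)] = 378/70602 = 0.0054.

0.0054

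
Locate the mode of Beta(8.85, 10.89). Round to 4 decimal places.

0.4425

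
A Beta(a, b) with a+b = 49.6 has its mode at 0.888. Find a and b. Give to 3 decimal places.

a = 43.269, b = 6.331

Since the density peak of Beta(a,b) is at (a−1)/(a+b−2),
a = 1 + 0.888(49.6−2) = 43.269 and b = 49.6 − 43.269 = 6.331.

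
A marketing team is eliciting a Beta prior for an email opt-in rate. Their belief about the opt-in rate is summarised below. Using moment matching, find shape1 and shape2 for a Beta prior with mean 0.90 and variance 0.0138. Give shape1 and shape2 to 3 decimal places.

shape1 = 4.970, shape2 = 0.552

Write ν = shape1+shape2; then shape1 = μν and Var = μ(1−μ)/(ν+1).
ν = μ(1−μ)/Var − 1 = 0.0900/0.0138 − 1 = 5.5217.
shape1 = 0.90·5.5217 = 4.970, shape2 = 0.10·5.5217 = 0.552.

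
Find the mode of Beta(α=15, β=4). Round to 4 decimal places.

0.8235

With α,β > 1, mode = (α−1)/(α+β−2) = 14/17 = 0.8235.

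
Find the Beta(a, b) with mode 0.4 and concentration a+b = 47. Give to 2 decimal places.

For a,b>1 the mode is (a−1)/(a+b−2), so a = mode·(κ−2)+1 = 0.4×45+1 = 19.00.
And b = (1−mode)·(κ−2)+1 = 0.6×45+1 = 28.00.

a = 19.00, b = 28.00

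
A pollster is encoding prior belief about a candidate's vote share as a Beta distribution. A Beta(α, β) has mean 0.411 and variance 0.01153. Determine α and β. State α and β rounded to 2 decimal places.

α = 8.22, β = 11.78

Let s = α+β. The Beta variance is μ(1−μ)/(s+1).
So s+1 = μ(1−μ)/σ² = (0.411×0.589)/0.01153 = 0.242079/0.01153 = 20.9956, giving s = 19.9956.
Then α = μs = 0.411×19.9956 = 8.22 and β = (1−μ)s = 0.589×19.9956 = 11.78.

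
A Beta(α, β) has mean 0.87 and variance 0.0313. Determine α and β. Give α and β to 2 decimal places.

Write ν = α+β; then α = μν and Var = μ(1−μ)/(ν+1).
ν = μ(1−μ)/Var − 1 = 0.1131/0.0313 − 1 = 2.6134.
α = 0.87·2.6134 = 2.27, β = 0.13·2.6134 = 0.34.

α = 2.27, β = 0.34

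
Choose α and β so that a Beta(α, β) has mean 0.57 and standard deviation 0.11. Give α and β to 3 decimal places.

First σ² = 0.0121. Setting α = μn, β = (1−μ)n with n = α+β,
μ(1−μ)/(n+1) = 0.0121 ⇒ n+1 = 0.2451/0.0121 = 20.2562 ⇒ n = 19.2562.
Hence α = 0.57×19.2562 = 10.976, β = 0.43×19.2562 = 8.280.

α = 10.976, β = 8.280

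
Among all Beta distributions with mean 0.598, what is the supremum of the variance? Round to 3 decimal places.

0.240

For fixed mean μ the Beta variance is μ(1−μ)/(α+β+1), increasing as α+β decreases.
Its least upper bound (not attained) is μ(1−μ) = 0.598·0.402 = 0.240.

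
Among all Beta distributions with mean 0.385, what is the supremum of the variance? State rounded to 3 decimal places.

0.237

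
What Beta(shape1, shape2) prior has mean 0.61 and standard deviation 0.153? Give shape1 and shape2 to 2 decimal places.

Variance = 0.153² = 0.023409. The moment-matching identity shape1+shape2 = μ(1−μ)/Var − 1 gives
shape1+shape2 = 0.2379/0.023409 − 1 = 9.1628, so shape1 = μ·9.1628 = 5.59 and shape2 = (1−μ)·9.1628 = 3.57.

shape1 = 5.59, shape2 = 3.57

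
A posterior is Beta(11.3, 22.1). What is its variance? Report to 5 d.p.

μ = 11.3/33.4 = 0.338323; Var = μ(1−μ)/(α+β+1) = 0.2238607/34.4 = 0.00651.

0.00651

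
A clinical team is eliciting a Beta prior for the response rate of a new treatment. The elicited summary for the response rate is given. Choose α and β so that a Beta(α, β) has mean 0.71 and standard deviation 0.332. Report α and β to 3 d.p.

α = 0.616, β = 0.252

σ² = 0.332² = 0.110224.
With s = α+β, Var = μ(1−μ)/(s+1), so s+1 = (0.71×0.29)/0.110224 = 1.8680 and s = 0.8680.
α = μs = 0.616, β = (1−μ)s = 0.252.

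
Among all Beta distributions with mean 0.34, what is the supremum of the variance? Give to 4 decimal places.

Var = μ(1−μ)/(α+β+1), which approaches μ(1−μ) as α+β → 0.
So the supremum is μ(1−μ) = 0.34×0.66 = 0.2244.

0.2244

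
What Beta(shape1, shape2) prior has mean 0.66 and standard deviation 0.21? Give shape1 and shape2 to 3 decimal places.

shape1 = 2.698, shape2 = 1.390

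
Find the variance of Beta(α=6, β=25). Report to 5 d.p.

Var = αβ/[(α+β)²(α+β+1)] = (6×25)/(31²×32) = 150/30752 = 0.00488.

0.00488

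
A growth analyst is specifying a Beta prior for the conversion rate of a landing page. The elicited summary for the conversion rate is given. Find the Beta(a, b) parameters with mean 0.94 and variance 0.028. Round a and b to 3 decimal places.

By moment matching, a+b = μ(1−μ)/σ² − 1 = (0.94·0.06)/0.028 − 1 = 2.0143 − 1 = 1.0143.
Since a/(a+b) = μ, a = 0.94·1.0143 = 0.953 and b = 0.06·1.0143 = 0.061.

a = 0.953, b = 0.061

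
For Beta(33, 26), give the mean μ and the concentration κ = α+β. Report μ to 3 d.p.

κ = α+β = 33+26 = 59; μ = α/κ = 33/59 = 0.559.

μ = 0.559, κ = 59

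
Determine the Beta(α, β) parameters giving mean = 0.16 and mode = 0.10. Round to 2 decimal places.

α = 2.13, β = 11.20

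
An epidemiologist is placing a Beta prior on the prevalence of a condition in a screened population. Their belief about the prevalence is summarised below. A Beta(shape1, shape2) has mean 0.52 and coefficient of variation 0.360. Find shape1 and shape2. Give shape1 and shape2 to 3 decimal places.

shape1 = 3.184, shape2 = 2.939

Var = (CV·μ)² = (0.360×0.52)² = 0.035044.
shape1+shape2 = μ(1−μ)/Var − 1 = 0.2496/0.035044 − 1 = 6.1225.
Thus shape1 = 0.52·6.1225 = 3.184 and shape2 = 0.48·6.1225 = 2.939.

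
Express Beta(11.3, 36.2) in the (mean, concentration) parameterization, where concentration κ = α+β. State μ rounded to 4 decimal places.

μ = 0.2379, κ = 47.5

κ = α+β = 11.3+36.2 = 47.5; μ = α/κ = 11.3/47.5 = 0.2379.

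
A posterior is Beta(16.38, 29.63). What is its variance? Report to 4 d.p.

α+β = 46.01 and αβ = 485.3394, so Var = αβ/[(α+β)²(α+β+1)] = 485.3394/99516.413901 = 0.0049.

0.0049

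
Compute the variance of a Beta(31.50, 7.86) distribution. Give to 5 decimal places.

Var = αβ/[(α+β)²(α+β+1)] = (31.50×7.86)/(39.36²×40.36) = 247.5900/62526.099456 = 0.00396.

0.00396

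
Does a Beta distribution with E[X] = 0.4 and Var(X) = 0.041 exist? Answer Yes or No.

The Beta variance bound is σ² < μ(1−μ).
Here μ(1−μ) = 0.4×0.6 = 0.24, and 0.041 < 0.24.

Yes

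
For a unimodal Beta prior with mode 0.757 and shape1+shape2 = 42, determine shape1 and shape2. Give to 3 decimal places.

For shape1,shape2>1 the mode is (shape1−1)/(shape1+shape2−2), so shape1 = mode·(κ−2)+1 = 0.757×40+1 = 31.280.
And shape2 = (1−mode)·(κ−2)+1 = 0.243×40+1 = 10.720.

shape1 = 31.280, shape2 = 10.720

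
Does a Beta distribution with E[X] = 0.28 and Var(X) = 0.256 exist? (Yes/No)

No

The Beta variance bound is σ² < μ(1−μ).
Here μ(1−μ) = 0.28×0.72 = 0.2016, and 0.256 ≥ 0.2016.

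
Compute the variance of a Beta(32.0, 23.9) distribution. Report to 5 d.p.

0.00430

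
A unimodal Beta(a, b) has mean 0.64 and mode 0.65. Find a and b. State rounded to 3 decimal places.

a = 19.200, b = 10.800

Let s = a+b. Mean gives a = μs = 0.64s; mode gives (a−1)/(s−2) = 0.65.
Substituting: 0.64s − 1 = 0.65(s−2) = 0.65s − 1.30, so -0.01s = -0.30 and s = 30.0000.
Then a = 0.64×30.0000 = 19.200 and b = s−a = 10.800.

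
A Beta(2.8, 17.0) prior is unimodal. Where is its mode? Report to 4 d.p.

The density x^(α−1)(1−x)^(β−1) is maximised at (α−1)/(α+β−2) = 1.8/17.8 = 0.1011.

0.1011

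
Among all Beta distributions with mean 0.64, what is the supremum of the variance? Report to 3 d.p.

0.230

Var = μ(1−μ)/(α+β+1), which approaches μ(1−μ) as α+β → 0.
So the supremum is μ(1−μ) = 0.64×0.36 = 0.230.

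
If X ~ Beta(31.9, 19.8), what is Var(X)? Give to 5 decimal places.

0.00448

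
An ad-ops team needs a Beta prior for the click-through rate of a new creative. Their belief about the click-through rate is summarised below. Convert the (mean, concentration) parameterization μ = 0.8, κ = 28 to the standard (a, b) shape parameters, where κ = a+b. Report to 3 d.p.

a = μκ = 0.8×28 = 22.400 and b = (1−μ)κ = 0.2×28 = 5.600.

a = 22.400, b = 5.600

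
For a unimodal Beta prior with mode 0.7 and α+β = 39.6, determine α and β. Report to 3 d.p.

Since the density peak of Beta(α,β) is at (α−1)/(α+β−2),
α = 1 + 0.7(39.6−2) = 27.320 and β = 39.6 − 27.320 = 12.280.

α = 27.320, β = 12.280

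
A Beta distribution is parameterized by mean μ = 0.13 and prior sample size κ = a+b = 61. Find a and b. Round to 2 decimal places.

a = 7.93, b = 53.07

Split κ in proportion μ : (1−μ): a = 0.13·61 = 7.93, b = 61 − 7.93 = 53.07.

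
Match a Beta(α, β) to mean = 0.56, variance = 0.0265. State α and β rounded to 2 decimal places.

By moment matching, α+β = μ(1−μ)/σ² − 1 = (0.56·0.44)/0.0265 − 1 = 9.2981 − 1 = 8.2981.
Since α/(α+β) = μ, α = 0.56·8.2981 = 4.65 and β = 0.44·8.2981 = 3.65.

α = 4.65, β = 3.65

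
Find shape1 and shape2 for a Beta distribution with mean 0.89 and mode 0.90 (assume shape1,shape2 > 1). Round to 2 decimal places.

shape1 = 71.20, shape2 = 8.80

Let s = shape1+shape2. Mean gives shape1 = μs = 0.89s; mode gives (shape1−1)/(s−2) = 0.90.
Substituting: 0.89s − 1 = 0.90(s−2) = 0.90s − 1.80, so -0.01s = -0.80 and s = 80.0000.
Then shape1 = 0.89×80.0000 = 71.20 and shape2 = s−shape1 = 8.80.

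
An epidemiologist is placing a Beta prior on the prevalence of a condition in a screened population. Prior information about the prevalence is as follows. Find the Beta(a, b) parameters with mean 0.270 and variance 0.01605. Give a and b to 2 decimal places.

Write ν = a+b; then a = μν and Var = μ(1−μ)/(ν+1).
ν = μ(1−μ)/Var − 1 = 0.197100/0.01605 − 1 = 11.2804.
a = 0.270·11.2804 = 3.05, b = 0.730·11.2804 = 8.23.

a = 3.05, b = 8.23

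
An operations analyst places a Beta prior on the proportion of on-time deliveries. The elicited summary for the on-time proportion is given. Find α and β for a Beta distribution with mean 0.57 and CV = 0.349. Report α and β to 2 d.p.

α = 2.96, β = 2.23

σ = CV·μ = 0.349×0.57 = 0.19893, so σ² = 0.039573.
s+1 = μ(1−μ)/σ² = 0.2451/0.039573 = 6.1936, so s = α+β = 5.1936.
α = μs = 2.96, β = (1−μ)s = 2.23.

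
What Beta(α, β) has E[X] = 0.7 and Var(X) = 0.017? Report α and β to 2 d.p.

α = 7.95, β = 3.41

Let s = α+β. The Beta variance is μ(1−μ)/(s+1).
So s+1 = μ(1−μ)/σ² = (0.7×0.3)/0.017 = 0.21/0.017 = 12.3529, giving s = 11.3529.
Then α = μs = 0.7×11.3529 = 7.95 and β = (1−μ)s = 0.3×11.3529 = 3.41.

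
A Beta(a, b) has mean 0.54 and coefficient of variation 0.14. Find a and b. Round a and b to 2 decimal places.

a = 22.93, b = 19.53

σ = CV·μ = 0.14×0.54 = 0.07560, so σ² = 0.005715.
s+1 = μ(1−μ)/σ² = 0.2484/0.005715 = 43.4618, so s = a+b = 42.4618.
a = μs = 22.93, b = (1−μ)s = 19.53.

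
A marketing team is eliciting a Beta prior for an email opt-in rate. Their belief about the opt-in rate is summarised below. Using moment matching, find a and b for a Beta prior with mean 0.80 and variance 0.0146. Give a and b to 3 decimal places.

a = 7.967, b = 1.992

Write ν = a+b; then a = μν and Var = μ(1−μ)/(ν+1).
ν = μ(1−μ)/Var − 1 = 0.1600/0.0146 − 1 = 9.9589.
a = 0.80·9.9589 = 7.967, b = 0.20·9.9589 = 1.992.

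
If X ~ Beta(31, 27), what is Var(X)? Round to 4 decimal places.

μ = 31/58 = 0.534483; Var = μ(1−μ)/(α+β+1) = 0.2488109/59 = 0.0042.

0.0042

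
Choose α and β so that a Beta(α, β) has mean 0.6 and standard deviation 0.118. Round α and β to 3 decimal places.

α = 9.742, β = 6.495

σ² = 0.118² = 0.013924.
With s = α+β, Var = μ(1−μ)/(s+1), so s+1 = (0.6×0.4)/0.013924 = 17.2364 and s = 16.2364.
α = μs = 9.742, β = (1−μ)s = 6.495.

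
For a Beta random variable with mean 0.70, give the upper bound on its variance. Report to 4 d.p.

For fixed mean μ the Beta variance is μ(1−μ)/(α+β+1), increasing as α+β decreases.
Its least upper bound (not attained) is μ(1−μ) = 0.70·0.30 = 0.2100.

0.2100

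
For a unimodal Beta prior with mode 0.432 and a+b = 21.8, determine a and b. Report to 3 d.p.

a = 9.554, b = 12.246

Since the density peak of Beta(a,b) is at (a−1)/(a+b−2),
a = 1 + 0.432(21.8−2) = 9.554 and b = 21.8 − 9.554 = 12.246.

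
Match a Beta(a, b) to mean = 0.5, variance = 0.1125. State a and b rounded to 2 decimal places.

a = 0.61, b = 0.61

Write ν = a+b; then a = μν and Var = μ(1−μ)/(ν+1).
ν = μ(1−μ)/Var − 1 = 0.25/0.1125 − 1 = 1.2222.
a = 0.5·1.2222 = 0.61, b = 0.5·1.2222 = 0.61.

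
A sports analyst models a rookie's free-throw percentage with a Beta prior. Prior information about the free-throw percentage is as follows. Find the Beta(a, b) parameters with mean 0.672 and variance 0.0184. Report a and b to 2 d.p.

a = 7.38, b = 3.60

Write ν = a+b; then a = μν and Var = μ(1−μ)/(ν+1).
ν = μ(1−μ)/Var − 1 = 0.220416/0.0184 − 1 = 10.9791.
a = 0.672·10.9791 = 7.38, b = 0.328·10.9791 = 3.60.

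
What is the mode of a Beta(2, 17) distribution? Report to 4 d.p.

With α,β > 1, mode = (α−1)/(α+β−2) = 1/17 = 0.0588.

0.0588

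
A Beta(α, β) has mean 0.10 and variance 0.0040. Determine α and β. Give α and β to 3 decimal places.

α = 2.150, β = 19.350

Let s = α+β. The Beta variance is μ(1−μ)/(s+1).
So s+1 = μ(1−μ)/σ² = (0.10×0.90)/0.0040 = 0.0900/0.0040 = 22.5000, giving s = 21.5000.
Then α = μs = 0.10×21.5000 = 2.150 and β = (1−μ)s = 0.90×21.5000 = 19.350.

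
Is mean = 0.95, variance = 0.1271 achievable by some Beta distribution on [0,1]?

No

A Beta with mean μ has variance μ(1−μ)/(α+β+1) < μ(1−μ).
Here μ(1−μ) = 0.95×0.05 = 0.0475, and 0.1271 ≥ 0.0475.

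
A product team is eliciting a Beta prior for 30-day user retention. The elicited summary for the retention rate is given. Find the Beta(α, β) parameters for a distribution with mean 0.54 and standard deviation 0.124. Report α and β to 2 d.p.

α = 8.18, β = 6.97

σ² = 0.124² = 0.015376.
With s = α+β, Var = μ(1−μ)/(s+1), so s+1 = (0.54×0.46)/0.015376 = 16.1550 and s = 15.1550.
α = μs = 8.18, β = (1−μ)s = 6.97.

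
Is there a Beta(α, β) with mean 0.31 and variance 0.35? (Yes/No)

For any Beta, Var(X) < E[X]·(1−E[X]).
Here μ(1−μ) = 0.31×0.69 = 0.2139, and 0.35 ≥ 0.2139.

No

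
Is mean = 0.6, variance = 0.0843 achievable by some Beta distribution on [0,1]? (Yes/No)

Yes

The Beta variance bound is σ² < μ(1−μ).
Here μ(1−μ) = 0.6×0.4 = 0.24, and 0.0843 < 0.24.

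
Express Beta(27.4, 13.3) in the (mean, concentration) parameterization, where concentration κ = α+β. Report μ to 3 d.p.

μ = 0.673, κ = 40.7

κ = α+β = 27.4+13.3 = 40.7; μ = α/κ = 27.4/40.7 = 0.673.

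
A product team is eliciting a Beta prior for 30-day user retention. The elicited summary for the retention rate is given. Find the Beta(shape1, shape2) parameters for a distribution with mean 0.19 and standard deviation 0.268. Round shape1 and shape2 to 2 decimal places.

shape1 = 0.22, shape2 = 0.93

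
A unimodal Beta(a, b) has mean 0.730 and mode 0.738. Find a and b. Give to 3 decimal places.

With s = a+b: μ = a/s and mode = (a−1)/(s−2). Eliminating a = μs,
μs − 1 = m(s−2) ⇒ s(μ−m) = 1−2m ⇒ s = -0.476/-0.008 = 59.5000.
So a = μs = 43.435, b = (1−μ)s = 16.065.

a = 43.435, b = 16.065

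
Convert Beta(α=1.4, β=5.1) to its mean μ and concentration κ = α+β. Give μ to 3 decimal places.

κ = α+β = 1.4+5.1 = 6.5; μ = α/κ = 1.4/6.5 = 0.215.

μ = 0.215, κ = 6.5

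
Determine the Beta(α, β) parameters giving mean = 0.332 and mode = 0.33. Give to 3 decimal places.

α = 56.440, β = 113.560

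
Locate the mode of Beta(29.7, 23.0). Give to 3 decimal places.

With α,β > 1, mode = (α−1)/(α+β−2) = 28.7/50.7 = 0.566.

0.566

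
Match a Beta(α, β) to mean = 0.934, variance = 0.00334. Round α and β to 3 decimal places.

Write ν = α+β; then α = μν and Var = μ(1−μ)/(ν+1).
ν = μ(1−μ)/Var − 1 = 0.061644/0.00334 − 1 = 17.4563.
α = 0.934·17.4563 = 16.304, β = 0.066·17.4563 = 1.152.

α = 16.304, β = 1.152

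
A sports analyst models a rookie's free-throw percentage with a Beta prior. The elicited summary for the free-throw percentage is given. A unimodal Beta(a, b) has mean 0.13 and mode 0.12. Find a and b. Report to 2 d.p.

a = 9.88, b = 66.12

Let s = a+b. Mean gives a = μs = 0.13s; mode gives (a−1)/(s−2) = 0.12.
Substituting: 0.13s − 1 = 0.12(s−2) = 0.12s − 0.24, so 0.01s = 0.76 and s = 76.0000.
Then a = 0.13×76.0000 = 9.88 and b = s−a = 66.12.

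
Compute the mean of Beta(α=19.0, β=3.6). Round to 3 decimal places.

E[X] = α/(α+β) = 19.0/22.6 = 0.841.

0.841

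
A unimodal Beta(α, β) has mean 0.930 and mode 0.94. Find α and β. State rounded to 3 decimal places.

α = 81.840, β = 6.160

With s = α+β: μ = α/s and mode = (α−1)/(s−2). Eliminating α = μs,
μs − 1 = m(s−2) ⇒ s(μ−m) = 1−2m ⇒ s = -0.88/-0.010 = 88.0000.
So α = μs = 81.840, β = (1−μ)s = 6.160.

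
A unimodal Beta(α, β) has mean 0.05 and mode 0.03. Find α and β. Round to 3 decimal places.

Let s = α+β. Mean gives α = μs = 0.05s; mode gives (α−1)/(s−2) = 0.03.
Substituting: 0.05s − 1 = 0.03(s−2) = 0.03s − 0.06, so 0.02s = 0.94 and s = 47.0000.
Then α = 0.05×47.0000 = 2.350 and β = s−α = 44.650.

α = 2.350, β = 44.650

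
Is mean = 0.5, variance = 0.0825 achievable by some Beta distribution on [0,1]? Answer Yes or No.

For any Beta, Var(X) < E[X]·(1−E[X]).
Here μ(1−μ) = 0.5×0.5 = 0.25, and 0.0825 < 0.25.

Yes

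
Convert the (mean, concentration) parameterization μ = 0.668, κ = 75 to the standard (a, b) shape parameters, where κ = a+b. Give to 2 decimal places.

a = 50.10, b = 24.90

Split κ in proportion μ : (1−μ): a = 0.668·75 = 50.10, b = 75 − 50.10 = 24.90.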